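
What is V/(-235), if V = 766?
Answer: -766/235 ≈ -3.2596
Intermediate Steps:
V/(-235) = 766/(-235) = 766*(-1/235) = -766/235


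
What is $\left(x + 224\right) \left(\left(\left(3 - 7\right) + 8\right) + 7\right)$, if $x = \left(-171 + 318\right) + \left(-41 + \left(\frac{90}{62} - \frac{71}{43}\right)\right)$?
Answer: $\frac{4835864}{1333} \approx 3627.8$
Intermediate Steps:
$x = \frac{141032}{1333}$ ($x = 147 + \left(-41 + \left(90 \cdot \frac{1}{62} - \frac{71}{43}\right)\right) = 147 + \left(-41 + \left(\frac{45}{31} - \frac{71}{43}\right)\right) = 147 - \frac{54919}{1333} = \frac{141032}{1333} \approx 105.8$)
$\left(x + 224\right) \left(\left(\left(3 - 7\right) + 8\right) + 7\right) = \left(\frac{141032}{1333} + 224\right) \left(\left(\left(3 - 7\right) + 8\right) + 7\right) = \frac{439624 \left(\left(-4 + 8\right) + 7\right)}{1333} = \frac{439624 \left(4 + 7\right)}{1333} = \frac{439624}{1333} \cdot 11 = \frac{4835864}{1333}$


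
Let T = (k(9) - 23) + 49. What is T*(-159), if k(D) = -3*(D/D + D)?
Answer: 636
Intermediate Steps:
k(D) = -3 - 3*D (k(D) = -3*(1 + D) = -3 - 3*D)
T = -4 (T = ((-3 - 3*9) - 23) + 49 = ((-3 - 27) - 23) + 49 = (-30 - 23) + 49 = -53 + 49 = -4)
T*(-159) = -4*(-159) = 636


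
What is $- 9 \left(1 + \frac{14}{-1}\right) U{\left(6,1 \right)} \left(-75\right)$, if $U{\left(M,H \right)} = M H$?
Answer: $-52650$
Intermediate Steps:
$U{\left(M,H \right)} = H M$
$- 9 \left(1 + \frac{14}{-1}\right) U{\left(6,1 \right)} \left(-75\right) = - 9 \left(1 + \frac{14}{-1}\right) 1 \cdot 6 \left(-75\right) = - 9 \left(1 + 14 \left(-1\right)\right) 6 \left(-75\right) = - 9 \left(1 - 14\right) 6 \left(-75\right) = - 9 \left(\left(-13\right) 6\right) \left(-75\right) = \left(-9\right) \left(-78\right) \left(-75\right) = 702 \left(-75\right) = -52650$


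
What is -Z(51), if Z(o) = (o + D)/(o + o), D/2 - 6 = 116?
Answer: -295/102 ≈ -2.8922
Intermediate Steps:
D = 244 (D = 12 + 2*116 = 12 + 232 = 244)
Z(o) = (244 + o)/(2*o) (Z(o) = (o + 244)/(o + o) = (244 + o)/((2*o)) = (244 + o)*(1/(2*o)) = (244 + o)/(2*o))
-Z(51) = -(244 + 51)/(2*51) = -295/(2*51) = -1*295/102 = -295/102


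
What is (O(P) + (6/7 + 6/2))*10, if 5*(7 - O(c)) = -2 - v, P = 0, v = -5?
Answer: 718/7 ≈ 102.57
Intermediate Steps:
O(c) = 32/5 (O(c) = 7 - (-2 - 1*(-5))/5 = 7 - (-2 + 5)/5 = 7 - ⅕*3 = 7 - ⅗ = 32/5)
(O(P) + (6/7 + 6/2))*10 = (32/5 + (6/7 + 6/2))*10 = (32/5 + (6*(⅐) + 6*(½)))*10 = (32/5 + (6/7 + 3))*10 = (32/5 + 27/7)*10 = (359/35)*10 = 718/7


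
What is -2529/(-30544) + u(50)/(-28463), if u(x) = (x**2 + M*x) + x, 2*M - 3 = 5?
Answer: -12013073/869373872 ≈ -0.013818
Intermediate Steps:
M = 4 (M = 3/2 + (1/2)*5 = 3/2 + 5/2 = 4)
u(x) = x**2 + 5*x (u(x) = (x**2 + 4*x) + x = x**2 + 5*x)
-2529/(-30544) + u(50)/(-28463) = -2529/(-30544) + (50*(5 + 50))/(-28463) = -2529*(-1/30544) + (50*55)*(-1/28463) = 2529/30544 + 2750*(-1/28463) = 2529/30544 - 2750/28463 = -12013073/869373872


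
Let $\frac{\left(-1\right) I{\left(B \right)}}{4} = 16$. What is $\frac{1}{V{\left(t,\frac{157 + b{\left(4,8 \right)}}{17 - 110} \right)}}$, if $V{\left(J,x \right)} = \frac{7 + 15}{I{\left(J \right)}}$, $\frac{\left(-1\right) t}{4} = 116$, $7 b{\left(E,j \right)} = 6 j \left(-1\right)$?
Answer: $- \frac{32}{11} \approx -2.9091$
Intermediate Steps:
$I{\left(B \right)} = -64$ ($I{\left(B \right)} = \left(-4\right) 16 = -64$)
$b{\left(E,j \right)} = - \frac{6 j}{7}$ ($b{\left(E,j \right)} = \frac{6 j \left(-1\right)}{7} = \frac{\left(-6\right) j}{7} = - \frac{6 j}{7}$)
$t = -464$ ($t = \left(-4\right) 116 = -464$)
$V{\left(J,x \right)} = - \frac{11}{32}$ ($V{\left(J,x \right)} = \frac{7 + 15}{-64} = 22 \left(- \frac{1}{64}\right) = - \frac{11}{32}$)
$\frac{1}{V{\left(t,\frac{157 + b{\left(4,8 \right)}}{17 - 110} \right)}} = \frac{1}{- \frac{11}{32}} = - \frac{32}{11}$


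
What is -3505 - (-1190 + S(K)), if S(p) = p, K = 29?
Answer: -2344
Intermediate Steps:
-3505 - (-1190 + S(K)) = -3505 - (-1190 + 29) = -3505 - 1*(-1161) = -3505 + 1161 = -2344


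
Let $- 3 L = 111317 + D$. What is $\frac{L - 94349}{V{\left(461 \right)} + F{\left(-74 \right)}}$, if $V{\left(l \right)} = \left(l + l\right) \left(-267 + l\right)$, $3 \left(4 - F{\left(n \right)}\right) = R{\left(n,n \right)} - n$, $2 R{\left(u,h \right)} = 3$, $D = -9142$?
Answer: $- \frac{770444}{1073081} \approx -0.71797$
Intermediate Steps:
$R{\left(u,h \right)} = \frac{3}{2}$ ($R{\left(u,h \right)} = \frac{1}{2} \cdot 3 = \frac{3}{2}$)
$F{\left(n \right)} = \frac{7}{2} + \frac{n}{3}$ ($F{\left(n \right)} = 4 - \frac{\frac{3}{2} - n}{3} = 4 + \left(- \frac{1}{2} + \frac{n}{3}\right) = \frac{7}{2} + \frac{n}{3}$)
$L = - \frac{102175}{3}$ ($L = - \frac{111317 - 9142}{3} = \left(- \frac{1}{3}\right) 102175 = - \frac{102175}{3} \approx -34058.0$)
$V{\left(l \right)} = 2 l \left(-267 + l\right)$
$\frac{L - 94349}{V{\left(461 \right)} + F{\left(-74 \right)}} = \frac{- \frac{102175}{3} - 94349}{2 \cdot 461 \left(-267 + 461\right) + \left(\frac{7}{2} + \frac{1}{3} \left(-74\right)\right)} = - \frac{385222}{3 \left(2 \cdot 461 \cdot 194 + \left(\frac{7}{2} - \frac{74}{3}\right)\right)} = - \frac{385222}{3 \left(178868 - \frac{127}{6}\right)} = - \frac{385222}{3 \cdot \frac{1073081}{6}} = \left(- \frac{385222}{3}\right) \frac{6}{1073081} = - \frac{770444}{1073081}$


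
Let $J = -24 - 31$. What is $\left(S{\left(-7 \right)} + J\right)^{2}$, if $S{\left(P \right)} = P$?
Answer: $3844$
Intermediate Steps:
$J = -55$ ($J = -24 - 31 = -55$)
$\left(S{\left(-7 \right)} + J\right)^{2} = \left(-7 - 55\right)^{2} = \left(-62\right)^{2} = 3844$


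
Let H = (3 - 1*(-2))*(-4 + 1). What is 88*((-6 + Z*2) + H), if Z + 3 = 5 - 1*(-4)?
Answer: -792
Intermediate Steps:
Z = 6 (Z = -3 + (5 - 1*(-4)) = -3 + (5 + 4) = -3 + 9 = 6)
H = -15 (H = (3 + 2)*(-3) = 5*(-3) = -15)
88*((-6 + Z*2) + H) = 88*((-6 + 6*2) - 15) = 88*((-6 + 12) - 15) = 88*(6 - 15) = 88*(-9) = -792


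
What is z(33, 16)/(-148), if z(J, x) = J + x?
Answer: -49/148 ≈ -0.33108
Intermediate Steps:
z(33, 16)/(-148) = (33 + 16)/(-148) = 49*(-1/148) = -49/148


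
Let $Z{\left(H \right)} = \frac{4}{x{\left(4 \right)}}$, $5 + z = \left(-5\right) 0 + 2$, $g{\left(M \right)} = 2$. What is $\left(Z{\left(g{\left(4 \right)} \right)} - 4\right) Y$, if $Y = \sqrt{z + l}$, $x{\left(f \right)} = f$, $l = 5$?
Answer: $- 3 \sqrt{2} \approx -4.2426$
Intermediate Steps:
$z = -3$ ($z = -5 + \left(\left(-5\right) 0 + 2\right) = -5 + \left(0 + 2\right) = -5 + 2 = -3$)
$Z{\left(H \right)} = 1$ ($Z{\left(H \right)} = \frac{4}{4} = 4 \cdot \frac{1}{4} = 1$)
$Y = \sqrt{2}$ ($Y = \sqrt{-3 + 5} = \sqrt{2} \approx 1.4142$)
$\left(Z{\left(g{\left(4 \right)} \right)} - 4\right) Y = \left(1 - 4\right) \sqrt{2} = - 3 \sqrt{2}$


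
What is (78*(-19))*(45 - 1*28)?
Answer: -25194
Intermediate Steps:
(78*(-19))*(45 - 1*28) = -1482*(45 - 28) = -1482*17 = -25194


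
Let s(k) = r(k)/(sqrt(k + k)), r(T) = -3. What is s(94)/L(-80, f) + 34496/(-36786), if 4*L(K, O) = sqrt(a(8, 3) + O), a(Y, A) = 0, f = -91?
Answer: -17248/18393 + 6*I*sqrt(4277)/4277 ≈ -0.93775 + 0.091745*I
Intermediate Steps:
L(K, O) = sqrt(O)/4 (L(K, O) = sqrt(0 + O)/4 = sqrt(O)/4)
s(k) = -3*sqrt(2)/(2*sqrt(k)) (s(k) = -3/sqrt(k + k) = -3*sqrt(2)/(2*sqrt(k)))
s(94)/L(-80, f) + 34496/(-36786) = (-3*sqrt(2)/(2*sqrt(94)))/((sqrt(-91)/4)) + 34496/(-36786) = (-3*sqrt(2)*sqrt(94)/94/2)/(((I*sqrt(91))/4)) + 34496*(-1/36786) = (-3*sqrt(47)/94)/((I*sqrt(91)/4)) - 17248/18393 = (-3*sqrt(47)/94)*(-4*I*sqrt(91)/91) - 17248/18393 = 6*I*sqrt(4277)/4277 - 17248/18393 = -17248/18393 + 6*I*sqrt(4277)/4277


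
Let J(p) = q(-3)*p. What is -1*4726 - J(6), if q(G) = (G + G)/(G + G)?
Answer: -4732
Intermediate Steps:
q(G) = 1 (q(G) = (2*G)/((2*G)) = (2*G)*(1/(2*G)) = 1)
J(p) = p (J(p) = 1*p = p)
-1*4726 - J(6) = -1*4726 - 1*6 = -4726 - 6 = -4732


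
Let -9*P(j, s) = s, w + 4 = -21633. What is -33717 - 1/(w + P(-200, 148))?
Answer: -6570802668/194881 ≈ -33717.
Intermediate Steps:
w = -21637 (w = -4 - 21633 = -21637)
P(j, s) = -s/9
-33717 - 1/(w + P(-200, 148)) = -33717 - 1/(-21637 - ⅑*148) = -33717 - 1/(-21637 - 148/9) = -33717 - 1/(-194881/9) = -33717 - 1*(-9/194881) = -33717 + 9/194881 = -6570802668/194881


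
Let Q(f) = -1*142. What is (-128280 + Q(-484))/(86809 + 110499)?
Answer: -64211/98654 ≈ -0.65087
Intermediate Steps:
Q(f) = -142
(-128280 + Q(-484))/(86809 + 110499) = (-128280 - 142)/(86809 + 110499) = -128422/197308 = -128422*1/197308 = -64211/98654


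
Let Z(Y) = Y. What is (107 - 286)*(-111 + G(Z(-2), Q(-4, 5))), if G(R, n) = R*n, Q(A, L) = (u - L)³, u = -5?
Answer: -338131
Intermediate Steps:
Q(A, L) = (-5 - L)³
(107 - 286)*(-111 + G(Z(-2), Q(-4, 5))) = (107 - 286)*(-111 - (-2)*(5 + 5)³) = -179*(-111 - (-2)*10³) = -179*(-111 - (-2)*1000) = -179*(-111 - 2*(-1000)) = -179*(-111 + 2000) = -179*1889 = -338131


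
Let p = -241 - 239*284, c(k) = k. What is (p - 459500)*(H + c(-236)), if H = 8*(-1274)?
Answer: 5501990076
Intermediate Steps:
H = -10192
p = -68117 (p = -241 - 67876 = -68117)
(p - 459500)*(H + c(-236)) = (-68117 - 459500)*(-10192 - 236) = -527617*(-10428) = 5501990076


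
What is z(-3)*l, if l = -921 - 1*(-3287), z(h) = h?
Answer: -7098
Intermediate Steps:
l = 2366 (l = -921 + 3287 = 2366)
z(-3)*l = -3*2366 = -7098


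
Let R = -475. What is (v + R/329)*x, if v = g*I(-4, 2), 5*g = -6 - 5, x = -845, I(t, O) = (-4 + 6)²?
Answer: 2847819/329 ≈ 8656.0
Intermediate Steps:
I(t, O) = 4 (I(t, O) = 2² = 4)
g = -11/5 (g = (-6 - 5)/5 = (⅕)*(-11) = -11/5 ≈ -2.2000)
v = -44/5 (v = -11/5*4 = -44/5 ≈ -8.8000)
(v + R/329)*x = (-44/5 - 475/329)*(-845) = -16851/1645*(-845) = 2847819/329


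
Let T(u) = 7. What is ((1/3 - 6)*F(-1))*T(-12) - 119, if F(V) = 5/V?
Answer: 238/3 ≈ 79.333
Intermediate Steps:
((1/3 - 6)*F(-1))*T(-12) - 119 = ((1/3 - 6)*(5/(-1)))*7 - 119 = ((1/3 - 6)*(5*(-1)))*7 - 119 = -17/3*(-5)*7 - 119 = (85/3)*7 - 119 = 595/3 - 119 = 238/3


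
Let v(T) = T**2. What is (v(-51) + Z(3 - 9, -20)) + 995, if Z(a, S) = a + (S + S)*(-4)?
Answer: 3750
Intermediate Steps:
Z(a, S) = a - 8*S (Z(a, S) = a + (2*S)*(-4) = a - 8*S)
(v(-51) + Z(3 - 9, -20)) + 995 = ((-51)**2 + ((3 - 9) - 8*(-20))) + 995 = (2601 + (-6 + 160)) + 995 = (2601 + 154) + 995 = 2755 + 995 = 3750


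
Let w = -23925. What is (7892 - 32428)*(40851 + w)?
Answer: -415296336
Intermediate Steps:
(7892 - 32428)*(40851 + w) = (7892 - 32428)*(40851 - 23925) = -24536*16926 = -415296336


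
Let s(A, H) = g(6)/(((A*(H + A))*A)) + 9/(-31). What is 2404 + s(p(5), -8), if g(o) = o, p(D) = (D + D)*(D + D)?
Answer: 34276900093/14260000 ≈ 2403.7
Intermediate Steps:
p(D) = 4*D² (p(D) = (2*D)*(2*D) = 4*D²)
s(A, H) = -9/31 + 6/(A²*(A + H)) (s(A, H) = 6/(((A*(H + A))*A)) + 9/(-31) = 6/(((A*(A + H))*A)) + 9*(-1/31) = 6/((A²*(A + H))) - 9/31 = 6*(1/(A²*(A + H))) - 9/31 = 6/(A²*(A + H)) - 9/31 = -9/31 + 6/(A²*(A + H)))
2404 + s(p(5), -8) = 2404 + 3*(62 - 3*(4*5²)³ - 3*(-8)*(4*5²)²)/(31*(4*5²)²*(4*5² - 8)) = 2404 + 3*(62 - 3*(4*25)³ - 3*(-8)*(4*25)²)/(31*(4*25)²*(4*25 - 8)) = 2404 + (3/31)*(62 - 3*100³ - 3*(-8)*100²)/(100²*(100 - 8)) = 2404 + (3/31)*(1/10000)*(62 - 3*1000000 - 3*(-8)*10000)/92 = 2404 + (3/31)*(1/10000)*(1/92)*(62 - 3000000 + 240000) = 2404 + (3/31)*(1/10000)*(1/92)*(-2759938) = 2404 - 4139907/14260000 = 34276900093/14260000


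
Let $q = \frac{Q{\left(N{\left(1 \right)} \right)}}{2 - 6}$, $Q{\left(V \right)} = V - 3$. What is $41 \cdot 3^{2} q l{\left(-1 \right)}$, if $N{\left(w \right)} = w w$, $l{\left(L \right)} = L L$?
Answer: $\frac{369}{2} \approx 184.5$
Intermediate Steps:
$l{\left(L \right)} = L^{2}$
$N{\left(w \right)} = w^{2}$
$Q{\left(V \right)} = -3 + V$ ($Q{\left(V \right)} = V - 3 = -3 + V$)
$q = \frac{1}{2}$ ($q = \frac{-3 + 1^{2}}{2 - 6} = \frac{-3 + 1}{2 - 6} = - \frac{2}{-4} = \left(-2\right) \left(- \frac{1}{4}\right) = \frac{1}{2} \approx 0.5$)
$41 \cdot 3^{2} q l{\left(-1 \right)} = 41 \cdot 3^{2} \cdot \frac{1}{2} \left(-1\right)^{2} = 41 \cdot 9 \cdot \frac{1}{2} \cdot 1 = 41 \cdot \frac{9}{2} \cdot 1 = 41 \cdot \frac{9}{2} = \frac{369}{2}$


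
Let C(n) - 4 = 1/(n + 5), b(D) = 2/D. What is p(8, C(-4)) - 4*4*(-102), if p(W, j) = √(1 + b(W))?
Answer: 1632 + √5/2 ≈ 1633.1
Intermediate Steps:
C(n) = 4 + 1/(5 + n) (C(n) = 4 + 1/(n + 5) = 4 + 1/(5 + n))
p(W, j) = √(1 + 2/W)
p(8, C(-4)) - 4*4*(-102) = √((2 + 8)/8) - 4*4*(-102) = √((⅛)*10) - 16*(-102) = √(5/4) + 1632 = √5/2 + 1632 = 1632 + √5/2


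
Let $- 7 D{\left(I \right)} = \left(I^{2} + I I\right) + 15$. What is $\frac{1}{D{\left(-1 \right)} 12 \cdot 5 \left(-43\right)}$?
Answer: $\frac{7}{43860} \approx 0.0001596$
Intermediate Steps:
$D{\left(I \right)} = - \frac{15}{7} - \frac{2 I^{2}}{7}$ ($D{\left(I \right)} = - \frac{\left(I^{2} + I I\right) + 15}{7} = - \frac{\left(I^{2} + I^{2}\right) + 15}{7} = - \frac{2 I^{2} + 15}{7} = - \frac{15 + 2 I^{2}}{7} = - \frac{15}{7} - \frac{2 I^{2}}{7}$)
$\frac{1}{D{\left(-1 \right)} 12 \cdot 5 \left(-43\right)} = \frac{1}{\left(- \frac{15}{7} - \frac{2 \left(-1\right)^{2}}{7}\right) 12 \cdot 5 \left(-43\right)} = \frac{1}{\left(- \frac{15}{7} - \frac{2}{7}\right) 60 \left(-43\right)} = \frac{1}{\left(- \frac{17}{7}\right) 60 \left(-43\right)} = \frac{1}{\left(- \frac{1020}{7}\right) \left(-43\right)} = \frac{1}{\frac{43860}{7}} = \frac{7}{43860}$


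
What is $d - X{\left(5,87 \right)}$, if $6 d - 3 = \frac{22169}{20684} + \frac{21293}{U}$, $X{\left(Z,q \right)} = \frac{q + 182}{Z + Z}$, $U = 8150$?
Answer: $- \frac{13040557439}{505723800} \approx -25.786$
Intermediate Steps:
$X{\left(Z,q \right)} = \frac{182 + q}{2 Z}$
$d = \frac{563412781}{505723800}$ ($d = \frac{1}{2} + \frac{\frac{22169}{20684} + \frac{21293}{8150}}{6} = \frac{1}{2} + \frac{1}{6} \cdot \frac{310550881}{84287300} = \frac{1}{2} + \frac{310550881}{505723800} = \frac{563412781}{505723800} \approx 1.1141$)
$d - X{\left(5,87 \right)} = \frac{563412781}{505723800} - \frac{182 + 87}{2 \cdot 5} = \frac{563412781}{505723800} - \frac{1}{2} \cdot \frac{1}{5} \cdot 269 = \frac{563412781}{505723800} - \frac{269}{10} = - \frac{13040557439}{505723800}$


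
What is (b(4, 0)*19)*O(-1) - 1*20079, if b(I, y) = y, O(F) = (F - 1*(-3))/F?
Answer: -20079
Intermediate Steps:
O(F) = (3 + F)/F (O(F) = (F + 3)/F = (3 + F)/F)
(b(4, 0)*19)*O(-1) - 1*20079 = (0*19)*((3 - 1)/(-1)) - 1*20079 = 0*(-1*2) - 20079 = 0*(-2) - 20079 = 0 - 20079 = -20079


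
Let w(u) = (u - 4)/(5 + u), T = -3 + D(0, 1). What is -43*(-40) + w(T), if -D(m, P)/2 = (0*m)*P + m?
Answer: 3433/2 ≈ 1716.5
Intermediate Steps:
D(m, P) = -2*m (D(m, P) = -2*((0*m)*P + m) = -2*(0*P + m) = -2*(0 + m) = -2*m)
T = -3 (T = -3 - 2*0 = -3 + 0 = -3)
w(u) = (-4 + u)/(5 + u)
-43*(-40) + w(T) = -43*(-40) + (-4 - 3)/(5 - 3) = 1720 - 7/2 = 3433/2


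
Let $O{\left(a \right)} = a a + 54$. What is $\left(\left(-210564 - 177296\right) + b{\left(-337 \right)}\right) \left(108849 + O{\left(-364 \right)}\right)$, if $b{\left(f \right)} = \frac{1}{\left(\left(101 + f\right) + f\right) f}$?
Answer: $- \frac{18079856645408741}{193101} \approx -9.3629 \cdot 10^{10}$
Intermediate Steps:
$O{\left(a \right)} = 54 + a^{2}$ ($O{\left(a \right)} = a^{2} + 54 = 54 + a^{2}$)
$b{\left(f \right)} = \frac{1}{f \left(101 + 2 f\right)}$ ($b{\left(f \right)} = \frac{1}{\left(101 + 2 f\right) f} = \frac{1}{f \left(101 + 2 f\right)}$)
$\left(\left(-210564 - 177296\right) + b{\left(-337 \right)}\right) \left(108849 + O{\left(-364 \right)}\right) = \left(\left(-210564 - 177296\right) + \frac{1}{\left(-337\right) \left(101 + 2 \left(-337\right)\right)}\right) \left(108849 + \left(54 + \left(-364\right)^{2}\right)\right) = \left(-387860 - \frac{1}{337 \left(101 - 674\right)}\right) \left(108849 + \left(54 + 132496\right)\right) = \left(-387860 - \frac{1}{337 \left(-573\right)}\right) \left(108849 + 132550\right) = \left(-387860 - - \frac{1}{193101}\right) 241399 = \left(-387860 + \frac{1}{193101}\right) 241399 = \left(- \frac{74896153859}{193101}\right) 241399 = - \frac{18079856645408741}{193101}$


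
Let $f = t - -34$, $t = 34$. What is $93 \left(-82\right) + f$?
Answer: $-7558$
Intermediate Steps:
$f = 68$ ($f = 34 - -34 = 34 + 34 = 68$)
$93 \left(-82\right) + f = 93 \left(-82\right) + 68 = -7626 + 68 = -7558$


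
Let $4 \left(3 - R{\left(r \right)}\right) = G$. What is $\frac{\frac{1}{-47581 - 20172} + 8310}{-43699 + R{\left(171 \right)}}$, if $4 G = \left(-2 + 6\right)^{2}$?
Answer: $- \frac{563027429}{2960602841} \approx -0.19017$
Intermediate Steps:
$G = 4$ ($G = \frac{\left(-2 + 6\right)^{2}}{4} = \frac{4^{2}}{4} = \frac{1}{4} \cdot 16 = 4$)
$R{\left(r \right)} = 2$ ($R{\left(r \right)} = 3 - 1 = 2$)
$\frac{\frac{1}{-47581 - 20172} + 8310}{-43699 + R{\left(171 \right)}} = \frac{\frac{1}{-47581 - 20172} + 8310}{-43699 + 2} = \frac{\frac{1}{-67753} + 8310}{-43697} = \left(- \frac{1}{67753} + 8310\right) \left(- \frac{1}{43697}\right) = \frac{563027429}{67753} \left(- \frac{1}{43697}\right) = - \frac{563027429}{2960602841}$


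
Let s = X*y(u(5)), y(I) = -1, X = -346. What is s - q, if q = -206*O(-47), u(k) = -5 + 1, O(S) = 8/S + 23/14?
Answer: 213641/329 ≈ 649.36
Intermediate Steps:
O(S) = 23/14 + 8/S (O(S) = 8/S + 23*(1/14) = 8/S + 23/14 = 23/14 + 8/S)
u(k) = -4
q = -99807/329 (q = -206*(23/14 + 8/(-47)) = -206*(23/14 + 8*(-1/47)) = -206*(23/14 - 8/47) = -206*969/658 = -99807/329 ≈ -303.36)
s = 346 (s = -346*(-1) = 346)
s - q = 346 - 1*(-99807/329) = 346 + 99807/329 = 213641/329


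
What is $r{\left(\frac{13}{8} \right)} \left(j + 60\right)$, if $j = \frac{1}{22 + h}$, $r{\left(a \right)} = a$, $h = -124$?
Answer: $\frac{79547}{816} \approx 97.484$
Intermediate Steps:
$j = - \frac{1}{102}$ ($j = \frac{1}{22 - 124} = \frac{1}{-102} = - \frac{1}{102} \approx -0.0098039$)
$r{\left(\frac{13}{8} \right)} \left(j + 60\right) = \frac{13}{8} \left(- \frac{1}{102} + 60\right) = 13 \cdot \frac{1}{8} \cdot \frac{6119}{102} = \frac{13}{8} \cdot \frac{6119}{102} = \frac{79547}{816}$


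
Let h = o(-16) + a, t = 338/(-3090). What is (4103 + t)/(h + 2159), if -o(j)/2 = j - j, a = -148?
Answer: 6338966/3106995 ≈ 2.0402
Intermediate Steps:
o(j) = 0 (o(j) = -2*(j - j) = -2*0 = 0)
t = -169/1545 (t = 338*(-1/3090) = -169/1545 ≈ -0.10939)
h = -148 (h = 0 - 148 = -148)
(4103 + t)/(h + 2159) = (4103 - 169/1545)/(-148 + 2159) = (6338966/1545)/2011 = (6338966/1545)*(1/2011) = 6338966/3106995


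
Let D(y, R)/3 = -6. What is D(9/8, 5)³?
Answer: -5832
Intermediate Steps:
D(y, R) = -18 (D(y, R) = 3*(-6) = -18)
D(9/8, 5)³ = (-18)³ = -5832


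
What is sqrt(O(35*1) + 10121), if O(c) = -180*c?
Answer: sqrt(3821) ≈ 61.814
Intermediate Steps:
sqrt(O(35*1) + 10121) = sqrt(-6300 + 10121) = sqrt(3821)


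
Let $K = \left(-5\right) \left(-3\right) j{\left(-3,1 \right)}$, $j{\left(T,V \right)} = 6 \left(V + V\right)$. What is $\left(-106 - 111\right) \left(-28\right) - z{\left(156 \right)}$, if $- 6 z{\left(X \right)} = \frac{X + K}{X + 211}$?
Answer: $\frac{2229948}{367} \approx 6076.2$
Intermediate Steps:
$j{\left(T,V \right)} = 12 V$ ($j{\left(T,V \right)} = 6 \cdot 2 V = 12 V$)
$K = 180$ ($K = \left(-5\right) \left(-3\right) 12 \cdot 1 = 15 \cdot 12 = 180$)
$z{\left(X \right)} = - \frac{180 + X}{6 \left(211 + X\right)}$ ($z{\left(X \right)} = - \frac{\left(X + 180\right) \frac{1}{X + 211}}{6} = - \frac{\left(180 + X\right) \frac{1}{211 + X}}{6} = - \frac{\frac{1}{211 + X} \left(180 + X\right)}{6} = - \frac{180 + X}{6 \left(211 + X\right)}$)
$\left(-106 - 111\right) \left(-28\right) - z{\left(156 \right)} = \left(-106 - 111\right) \left(-28\right) - \frac{-180 - 156}{6 \left(211 + 156\right)} = \left(-217\right) \left(-28\right) - \frac{-180 - 156}{6 \cdot 367} = 6076 - \frac{1}{6} \cdot \frac{1}{367} \left(-336\right) = 6076 - - \frac{56}{367} = 6076 + \frac{56}{367} = \frac{2229948}{367}$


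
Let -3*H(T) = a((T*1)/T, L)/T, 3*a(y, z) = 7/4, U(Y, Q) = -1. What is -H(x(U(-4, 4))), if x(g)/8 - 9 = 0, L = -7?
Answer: 7/2592 ≈ 0.0027006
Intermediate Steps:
a(y, z) = 7/12 (a(y, z) = (7/4)/3 = (7*(¼))/3 = (⅓)*(7/4) = 7/12)
x(g) = 72 (x(g) = 72 + 8*0 = 72 + 0 = 72)
H(T) = -7/(36*T)
-H(x(U(-4, 4))) = -(-7)/(36*72) = -1*(-7/2592) = 7/2592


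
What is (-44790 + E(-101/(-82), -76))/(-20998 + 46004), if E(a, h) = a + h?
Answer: -3678911/2050492 ≈ -1.7942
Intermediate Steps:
(-44790 + E(-101/(-82), -76))/(-20998 + 46004) = (-44790 + (-101/(-82) - 76))/(-20998 + 46004) = (-44790 + (-101*(-1/82) - 76))/25006 = (-44790 + (101/82 - 76))*(1/25006) = (-44790 - 6131/82)*(1/25006) = -3678911/82*1/25006 = -3678911/2050492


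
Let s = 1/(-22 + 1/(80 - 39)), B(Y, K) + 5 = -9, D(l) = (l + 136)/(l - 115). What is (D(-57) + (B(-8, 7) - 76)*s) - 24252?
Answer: -3757817443/154972 ≈ -24248.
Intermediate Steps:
D(l) = (136 + l)/(-115 + l)
B(Y, K) = -14 (B(Y, K) = -5 - 9 = -14)
s = -41/901 (s = 1/(-22 + 1/41) = 1/(-901/41) = -41/901 ≈ -0.045505)
(D(-57) + (B(-8, 7) - 76)*s) - 24252 = ((136 - 57)/(-115 - 57) + (-14 - 76)*(-41/901)) - 24252 = (79/(-172) - 90*(-41/901)) - 24252 = (-1/172*79 + 3690/901) - 24252 = (-79/172 + 3690/901) - 24252 = 563501/154972 - 24252 = -3757817443/154972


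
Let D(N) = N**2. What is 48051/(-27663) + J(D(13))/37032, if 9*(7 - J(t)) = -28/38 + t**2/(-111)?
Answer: -1406522036498/810185174829 ≈ -1.7360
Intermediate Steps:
J(t) = 1211/171 + t**2/999 (J(t) = 7 - (-28/38 + t**2/(-111))/9 = 7 - (-28*1/38 + t**2*(-1/111))/9 = 7 - (-14/19 - t**2/111)/9 = 7 + (14/171 + t**2/999) = 1211/171 + t**2/999)
48051/(-27663) + J(D(13))/37032 = 48051/(-27663) + (1211/171 + (13**2)**2/999)/37032 = 48051*(-1/27663) + (1211/171 + (1/999)*169**2)*(1/37032) = -16017/9221 + (1211/171 + (1/999)*28561)*(1/37032) = -16017/9221 + (1211/171 + 28561/999)*(1/37032) = -16017/9221 + (677080/18981)*(1/37032) = -16017/9221 + 84635/87863049 = -1406522036498/810185174829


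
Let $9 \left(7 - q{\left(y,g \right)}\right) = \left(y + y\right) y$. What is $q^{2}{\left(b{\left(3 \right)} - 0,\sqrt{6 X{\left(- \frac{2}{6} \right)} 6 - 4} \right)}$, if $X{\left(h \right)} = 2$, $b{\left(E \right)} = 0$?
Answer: $49$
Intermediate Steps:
$q{\left(y,g \right)} = 7 - \frac{2 y^{2}}{9}$ ($q{\left(y,g \right)} = 7 - \frac{\left(y + y\right) y}{9} = 7 - \frac{2 y y}{9} = 7 - \frac{2 y^{2}}{9}$)
$q^{2}{\left(b{\left(3 \right)} - 0,\sqrt{6 X{\left(- \frac{2}{6} \right)} 6 - 4} \right)} = \left(7 - \frac{2 \left(0 - 0\right)^{2}}{9}\right)^{2} = \left(7 - \frac{2 \left(0 + 0\right)^{2}}{9}\right)^{2} = \left(7 - \frac{2 \cdot 0^{2}}{9}\right)^{2} = \left(7 - 0\right)^{2} = \left(7 + 0\right)^{2} = 7^{2} = 49$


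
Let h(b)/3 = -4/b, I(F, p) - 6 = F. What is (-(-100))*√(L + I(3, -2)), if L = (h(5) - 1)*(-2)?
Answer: 20*√395 ≈ 397.49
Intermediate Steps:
I(F, p) = 6 + F
h(b) = -12/b (h(b) = 3*(-4/b) = -12/b)
L = 34/5 (L = (-12/5 - 1)*(-2) = -17/5*(-2) = 34/5 ≈ 6.8000)
(-(-100))*√(L + I(3, -2)) = (-(-100))*√(34/5 + (6 + 3)) = (-20*(-5))*√(34/5 + 9) = 100*√(79/5) = 100*(√395/5) = 20*√395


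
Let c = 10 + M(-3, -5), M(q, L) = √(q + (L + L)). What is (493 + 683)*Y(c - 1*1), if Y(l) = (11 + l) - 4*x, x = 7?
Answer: -9408 + 1176*I*√13 ≈ -9408.0 + 4240.1*I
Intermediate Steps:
M(q, L) = √(q + 2*L)
c = 10 + I*√13 (c = 10 + √(-3 + 2*(-5)) = 10 + √(-3 - 10) = 10 + √(-13) = 10 + I*√13 ≈ 10.0 + 3.6056*I)
Y(l) = -17 + l (Y(l) = (11 + l) - 4*7 = (11 + l) - 28 = -17 + l)
(493 + 683)*Y(c - 1*1) = (493 + 683)*(-17 + ((10 + I*√13) - 1*1)) = 1176*(-17 + ((10 + I*√13) - 1)) = 1176*(-17 + (9 + I*√13)) = 1176*(-8 + I*√13) = -9408 + 1176*I*√13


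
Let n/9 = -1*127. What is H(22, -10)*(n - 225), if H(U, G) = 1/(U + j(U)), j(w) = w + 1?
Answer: -152/5 ≈ -30.400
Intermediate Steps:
j(w) = 1 + w
H(U, G) = 1/(1 + 2*U) (H(U, G) = 1/(U + (1 + U)) = 1/(1 + 2*U))
n = -1143 (n = 9*(-1*127) = 9*(-127) = -1143)
H(22, -10)*(n - 225) = (-1143 - 225)/(1 + 2*22) = -1368/(1 + 44) = -1368/45 = (1/45)*(-1368) = -152/5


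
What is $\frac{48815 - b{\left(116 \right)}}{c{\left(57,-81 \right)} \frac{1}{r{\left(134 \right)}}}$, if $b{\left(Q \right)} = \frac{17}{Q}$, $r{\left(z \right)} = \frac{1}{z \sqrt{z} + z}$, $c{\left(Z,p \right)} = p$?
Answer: $\frac{5662523}{167455512} - \frac{5662523 \sqrt{134}}{167455512} \approx -0.35762$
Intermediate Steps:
$r{\left(z \right)} = \frac{1}{z + z^{\frac{3}{2}}}$ ($r{\left(z \right)} = \frac{1}{z^{\frac{3}{2}} + z} = \frac{1}{z + z^{\frac{3}{2}}}$)
$\frac{48815 - b{\left(116 \right)}}{c{\left(57,-81 \right)} \frac{1}{r{\left(134 \right)}}} = \frac{48815 - \frac{17}{116}}{\left(-81\right) \frac{1}{\frac{1}{134 + 134^{\frac{3}{2}}}}} = \frac{48815 - 17 \cdot \frac{1}{116}}{\left(-81\right) \frac{1}{\frac{1}{134 + 134 \sqrt{134}}}} = \frac{48815 - \frac{17}{116}}{\left(-81\right) \left(134 + 134 \sqrt{134}\right)} = \frac{48815 - \frac{17}{116}}{-10854 - 10854 \sqrt{134}} = \frac{5662523}{116 \left(-10854 - 10854 \sqrt{134}\right)}$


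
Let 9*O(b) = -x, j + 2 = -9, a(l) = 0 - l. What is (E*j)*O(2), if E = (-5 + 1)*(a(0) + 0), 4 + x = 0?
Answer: 0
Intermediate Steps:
x = -4 (x = -4 + 0 = -4)
a(l) = -l
j = -11 (j = -2 - 9 = -11)
E = 0 (E = (-5 + 1)*(-1*0 + 0) = -4*(0 + 0) = -4*0 = 0)
O(b) = 4/9 (O(b) = (-1*(-4))/9 = (1/9)*4 = 4/9)
(E*j)*O(2) = (0*(-11))*(4/9) = 0*(4/9) = 0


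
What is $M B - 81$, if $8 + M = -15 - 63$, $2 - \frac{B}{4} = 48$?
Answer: $15743$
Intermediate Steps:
$B = -184$ ($B = 8 - 192 = -184$)
$M = -86$ ($M = -8 - 78 = -86$)
$M B - 81 = \left(-86\right) \left(-184\right) - 81 = 15824 - 81 = 15743$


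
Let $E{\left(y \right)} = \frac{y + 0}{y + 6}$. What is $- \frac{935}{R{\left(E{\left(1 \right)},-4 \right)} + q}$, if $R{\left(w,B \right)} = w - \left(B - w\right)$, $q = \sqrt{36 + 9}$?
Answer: $\frac{13090}{87} - \frac{9163 \sqrt{5}}{87} \approx -85.047$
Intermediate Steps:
$q = 3 \sqrt{5}$ ($q = \sqrt{45} = 3 \sqrt{5} \approx 6.7082$)
$E{\left(y \right)} = \frac{y}{6 + y}$
$R{\left(w,B \right)} = - B + 2 w$
$- \frac{935}{R{\left(E{\left(1 \right)},-4 \right)} + q} = - \frac{935}{\left(\left(-1\right) \left(-4\right) + 2 \cdot 1 \frac{1}{6 + 1}\right) + 3 \sqrt{5}} = - \frac{935}{\left(4 + 2 \cdot 1 \cdot \frac{1}{7}\right) + 3 \sqrt{5}} = - \frac{935}{\left(4 + 2 \cdot \frac{1}{7}\right) + 3 \sqrt{5}} = - \frac{935}{\left(4 + \frac{2}{7}\right) + 3 \sqrt{5}} = - \frac{935}{\frac{30}{7} + 3 \sqrt{5}}$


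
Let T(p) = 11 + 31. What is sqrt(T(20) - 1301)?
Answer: I*sqrt(1259) ≈ 35.482*I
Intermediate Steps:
T(p) = 42
sqrt(T(20) - 1301) = sqrt(42 - 1301) = sqrt(-1259) = I*sqrt(1259)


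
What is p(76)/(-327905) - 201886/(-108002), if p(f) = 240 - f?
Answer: 33090858251/17707197905 ≈ 1.8688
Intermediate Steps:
p(76)/(-327905) - 201886/(-108002) = (240 - 1*76)/(-327905) - 201886/(-108002) = (240 - 76)*(-1/327905) - 201886*(-1/108002) = 164*(-1/327905) + 100943/54001 = -164/327905 + 100943/54001 = 33090858251/17707197905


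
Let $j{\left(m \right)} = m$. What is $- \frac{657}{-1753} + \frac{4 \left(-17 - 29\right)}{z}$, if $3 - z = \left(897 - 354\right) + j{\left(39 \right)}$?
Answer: $\frac{702955}{1014987} \approx 0.69258$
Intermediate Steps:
$z = -579$ ($z = 3 - \left(\left(897 - 354\right) + 39\right) = 3 - \left(543 + 39\right) = 3 - 582 = -579$)
$- \frac{657}{-1753} + \frac{4 \left(-17 - 29\right)}{z} = - \frac{657}{-1753} + \frac{4 \left(-17 - 29\right)}{-579} = \left(-657\right) \left(- \frac{1}{1753}\right) + 4 \left(-46\right) \left(- \frac{1}{579}\right) = \frac{657}{1753} - - \frac{184}{579} = \frac{657}{1753} + \frac{184}{579} = \frac{702955}{1014987}$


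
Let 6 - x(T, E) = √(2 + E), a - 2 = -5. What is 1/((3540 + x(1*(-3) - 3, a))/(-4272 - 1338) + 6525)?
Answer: 205335559440/1339684735703617 - 5610*I/1339684735703617 ≈ 0.00015327 - 4.1876e-12*I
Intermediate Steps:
a = -3 (a = 2 - 5 = -3)
x(T, E) = 6 - √(2 + E)
1/((3540 + x(1*(-3) - 3, a))/(-4272 - 1338) + 6525) = 1/((3540 + (6 - √(2 - 3)))/(-4272 - 1338) + 6525) = 1/((3540 + (6 - √(-1)))/(-5610) + 6525) = 1/((3540 + (6 - I))*(-1/5610) + 6525) = 1/((3546 - I)*(-1/5610) + 6525) = 1/((-591/935 + I/5610) + 6525) = 1/(6100284/935 + I/5610) = 31472100*(6100284/935 - I/5610)/1339684735703617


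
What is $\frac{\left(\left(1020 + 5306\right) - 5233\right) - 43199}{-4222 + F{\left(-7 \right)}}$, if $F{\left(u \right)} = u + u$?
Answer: $\frac{21053}{2118} \approx 9.94$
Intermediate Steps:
$F{\left(u \right)} = 2 u$
$\frac{\left(\left(1020 + 5306\right) - 5233\right) - 43199}{-4222 + F{\left(-7 \right)}} = \frac{\left(\left(1020 + 5306\right) - 5233\right) - 43199}{-4222 + 2 \left(-7\right)} = \frac{\left(6326 - 5233\right) - 43199}{-4222 - 14} = \frac{1093 - 43199}{-4236} = \left(-42106\right) \left(- \frac{1}{4236}\right) = \frac{21053}{2118}$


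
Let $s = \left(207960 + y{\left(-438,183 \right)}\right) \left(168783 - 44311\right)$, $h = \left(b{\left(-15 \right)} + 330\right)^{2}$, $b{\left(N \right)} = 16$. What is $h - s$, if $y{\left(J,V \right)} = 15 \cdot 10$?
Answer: $-25903748204$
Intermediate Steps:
$y{\left(J,V \right)} = 150$
$h = 119716$ ($h = \left(16 + 330\right)^{2} = 346^{2} = 119716$)
$s = 25903867920$ ($s = \left(207960 + 150\right) \left(168783 - 44311\right) = 208110 \cdot 124472 = 25903867920$)
$h - s = 119716 - 25903867920 = -25903748204$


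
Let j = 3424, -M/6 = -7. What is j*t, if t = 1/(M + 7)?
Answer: 3424/49 ≈ 69.878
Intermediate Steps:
M = 42 (M = -6*(-7) = 42)
t = 1/49 (t = 1/(42 + 7) = 1/49 ≈ 0.020408)
j*t = 3424*(1/49) = 3424/49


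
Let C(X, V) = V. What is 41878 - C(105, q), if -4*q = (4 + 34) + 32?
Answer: 83791/2 ≈ 41896.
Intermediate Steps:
q = -35/2 (q = -((4 + 34) + 32)/4 = -(38 + 32)/4 = -1/4*70 = -35/2 ≈ -17.500)
41878 - C(105, q) = 41878 - 1*(-35/2) = 41878 + 35/2 = 83791/2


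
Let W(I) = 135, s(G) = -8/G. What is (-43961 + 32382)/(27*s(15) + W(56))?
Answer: -57895/603 ≈ -96.012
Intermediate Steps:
(-43961 + 32382)/(27*s(15) + W(56)) = (-43961 + 32382)/(27*(-8/15) + 135) = -11579/(27*(-8*1/15) + 135) = -11579/(27*(-8/15) + 135) = -11579/(-72/5 + 135) = -11579/603/5 = -11579*5/603 = -57895/603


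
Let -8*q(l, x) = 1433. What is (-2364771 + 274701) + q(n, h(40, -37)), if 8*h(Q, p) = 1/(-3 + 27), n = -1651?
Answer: -16721993/8 ≈ -2.0903e+6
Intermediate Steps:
h(Q, p) = 1/192 (h(Q, p) = 1/(8*(-3 + 27)) = (⅛)/24 = (⅛)*(1/24) = 1/192)
q(l, x) = -1433/8 (q(l, x) = -⅛*1433 = -1433/8)
(-2364771 + 274701) + q(n, h(40, -37)) = (-2364771 + 274701) - 1433/8 = -2090070 - 1433/8 = -16721993/8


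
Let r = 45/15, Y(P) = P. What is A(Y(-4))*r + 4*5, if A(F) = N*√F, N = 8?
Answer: 20 + 48*I ≈ 20.0 + 48.0*I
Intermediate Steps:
r = 3 (r = 45*(1/15) = 3)
A(F) = 8*√F
A(Y(-4))*r + 4*5 = (8*√(-4))*3 + 4*5 = (8*(2*I))*3 + 20 = (16*I)*3 + 20 = 48*I + 20 = 20 + 48*I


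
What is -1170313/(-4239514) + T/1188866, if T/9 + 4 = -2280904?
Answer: -6117009089525/360015289366 ≈ -16.991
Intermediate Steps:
T = -20528172 (T = -36 + 9*(-2280904) = -36 - 20528136 = -20528172)
-1170313/(-4239514) + T/1188866 = -1170313/(-4239514) - 20528172/1188866 = -1170313*(-1/4239514) - 20528172*1/1188866 = 1170313/4239514 - 1466298/84919 = -6117009089525/360015289366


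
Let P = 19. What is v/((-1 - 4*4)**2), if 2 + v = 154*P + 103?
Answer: 3027/289 ≈ 10.474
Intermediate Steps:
v = 3027 (v = -2 + (154*19 + 103) = -2 + (2926 + 103) = -2 + 3029 = 3027)
v/((-1 - 4*4)**2) = 3027/((-1 - 4*4)**2) = 3027/((-1 - 16)**2) = 3027/((-17)**2) = 3027/289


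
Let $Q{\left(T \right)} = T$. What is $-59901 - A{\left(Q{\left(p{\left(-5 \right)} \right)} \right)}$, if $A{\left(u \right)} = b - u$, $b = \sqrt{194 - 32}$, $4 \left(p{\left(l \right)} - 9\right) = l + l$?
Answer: $- \frac{119789}{2} - 9 \sqrt{2} \approx -59907.0$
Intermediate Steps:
$p{\left(l \right)} = 9 + \frac{l}{2}$ ($p{\left(l \right)} = 9 + \frac{l + l}{4} = 9 + \frac{2 l}{4} = 9 + \frac{l}{2}$)
$b = 9 \sqrt{2}$ ($b = \sqrt{162} = 9 \sqrt{2} \approx 12.728$)
$A{\left(u \right)} = - u + 9 \sqrt{2}$ ($A{\left(u \right)} = 9 \sqrt{2} - u = - u + 9 \sqrt{2}$)
$-59901 - A{\left(Q{\left(p{\left(-5 \right)} \right)} \right)} = -59901 - \left(- (9 + \frac{1}{2} \left(-5\right)) + 9 \sqrt{2}\right) = -59901 - \left(- (9 - \frac{5}{2}) + 9 \sqrt{2}\right) = -59901 - \left(\left(-1\right) \frac{13}{2} + 9 \sqrt{2}\right) = -59901 - \left(- \frac{13}{2} + 9 \sqrt{2}\right) = -59901 + \left(\frac{13}{2} - 9 \sqrt{2}\right) = - \frac{119789}{2} - 9 \sqrt{2}$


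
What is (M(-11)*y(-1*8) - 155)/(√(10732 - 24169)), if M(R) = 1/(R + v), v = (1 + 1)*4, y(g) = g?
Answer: 457*I*√1493/13437 ≈ 1.3141*I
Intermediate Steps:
v = 8 (v = 2*4 = 8)
M(R) = 1/(8 + R) (M(R) = 1/(R + 8) = 1/(8 + R))
(M(-11)*y(-1*8) - 155)/(√(10732 - 24169)) = ((-1*8)/(8 - 11) - 155)/(√(10732 - 24169)) = (-8/(-3) - 155)/(√(-13437)) = (-⅓*(-8) - 155)/((3*I*√1493)) = (8/3 - 155)*(-I*√1493/4479) = -(-457)*I*√1493/13437 = 457*I*√1493/13437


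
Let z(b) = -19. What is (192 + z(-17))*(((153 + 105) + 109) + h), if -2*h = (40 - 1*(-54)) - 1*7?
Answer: 111931/2 ≈ 55966.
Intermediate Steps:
h = -87/2 (h = -((40 - 1*(-54)) - 1*7)/2 = -((40 + 54) - 7)/2 = -(94 - 7)/2 = -½*87 = -87/2 ≈ -43.500)
(192 + z(-17))*(((153 + 105) + 109) + h) = (192 - 19)*(((153 + 105) + 109) - 87/2) = 173*((258 + 109) - 87/2) = 173*(367 - 87/2) = 173*(647/2) = 111931/2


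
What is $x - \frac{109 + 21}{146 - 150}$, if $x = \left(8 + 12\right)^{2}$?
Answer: $\frac{865}{2} \approx 432.5$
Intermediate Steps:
$x = 400$ ($x = 20^{2} = 400$)
$x - \frac{109 + 21}{146 - 150} = 400 - \frac{109 + 21}{146 - 150} = 400 - \frac{130}{-4} = 400 - 130 \left(- \frac{1}{4}\right) = 400 - - \frac{65}{2} = 400 + \frac{65}{2} = \frac{865}{2}$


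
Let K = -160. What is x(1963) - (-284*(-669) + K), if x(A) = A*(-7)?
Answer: -203577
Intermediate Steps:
x(A) = -7*A
x(1963) - (-284*(-669) + K) = -7*1963 - (-284*(-669) - 160) = -13741 - (189996 - 160) = -13741 - 1*189836 = -13741 - 189836 = -203577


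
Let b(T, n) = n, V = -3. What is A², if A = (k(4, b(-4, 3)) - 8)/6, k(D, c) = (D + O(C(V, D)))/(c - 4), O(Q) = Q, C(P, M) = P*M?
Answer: 0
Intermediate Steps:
C(P, M) = M*P
k(D, c) = -2*D/(-4 + c) (k(D, c) = (D + D*(-3))/(c - 4) = (D - 3*D)/(-4 + c) = (-2*D)/(-4 + c) = -2*D/(-4 + c))
A = 0 (A = (-2*4/(-4 + 3) - 8)/6 = (-2*4/(-1) - 8)/6 = (-2*4*(-1) - 8)/6 = (8 - 8)/6 = (⅙)*0 = 0)
A² = 0² = 0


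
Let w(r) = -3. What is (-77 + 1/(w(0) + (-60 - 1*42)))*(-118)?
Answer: 954148/105 ≈ 9087.1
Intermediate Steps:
(-77 + 1/(w(0) + (-60 - 1*42)))*(-118) = (-77 + 1/(-3 + (-60 - 1*42)))*(-118) = (-77 + 1/(-3 + (-60 - 42)))*(-118) = (-77 + 1/(-3 - 102))*(-118) = (-77 + 1/(-105))*(-118) = (-77 - 1/105)*(-118) = -8086/105*(-118) = 954148/105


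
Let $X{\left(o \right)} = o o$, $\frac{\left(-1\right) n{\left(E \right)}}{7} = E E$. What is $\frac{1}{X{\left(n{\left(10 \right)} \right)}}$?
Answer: $\frac{1}{490000} \approx 2.0408 \cdot 10^{-6}$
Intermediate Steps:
$n{\left(E \right)} = - 7 E^{2}$ ($n{\left(E \right)} = - 7 E E = - 7 E^{2}$)
$X{\left(o \right)} = o^{2}$
$\frac{1}{X{\left(n{\left(10 \right)} \right)}} = \frac{1}{\left(- 7 \cdot 10^{2}\right)^{2}} = \frac{1}{\left(\left(-7\right) 100\right)^{2}} = \frac{1}{\left(-700\right)^{2}} = \frac{1}{490000}$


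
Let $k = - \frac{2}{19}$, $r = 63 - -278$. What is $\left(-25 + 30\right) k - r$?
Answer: $- \frac{6489}{19} \approx -341.53$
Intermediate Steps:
$r = 341$ ($r = 63 + 278 = 341$)
$k = - \frac{2}{19}$ ($k = \left(-2\right) \frac{1}{19} = - \frac{2}{19} \approx -0.10526$)
$\left(-25 + 30\right) k - r = \left(-25 + 30\right) \left(- \frac{2}{19}\right) - 341 = 5 \left(- \frac{2}{19}\right) - 341 = - \frac{10}{19} - 341 = - \frac{6489}{19}$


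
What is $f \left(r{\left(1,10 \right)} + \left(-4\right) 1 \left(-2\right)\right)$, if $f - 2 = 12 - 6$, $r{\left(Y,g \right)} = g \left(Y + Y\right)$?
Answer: $224$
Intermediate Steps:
$r{\left(Y,g \right)} = 2 Y g$ ($r{\left(Y,g \right)} = g 2 Y = 2 Y g$)
$f = 8$ ($f = 2 + \left(12 - 6\right) = 2 + 6 = 8$)
$f \left(r{\left(1,10 \right)} + \left(-4\right) 1 \left(-2\right)\right) = 8 \left(2 \cdot 1 \cdot 10 + \left(-4\right) 1 \left(-2\right)\right) = 8 \left(20 - -8\right) = 8 \left(20 + 8\right) = 8 \cdot 28 = 224$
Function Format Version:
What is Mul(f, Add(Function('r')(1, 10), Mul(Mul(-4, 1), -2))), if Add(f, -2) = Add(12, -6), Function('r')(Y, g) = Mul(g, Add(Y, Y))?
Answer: 224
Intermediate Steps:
Function('r')(Y, g) = Mul(2, Y, g) (Function('r')(Y, g) = Mul(g, Mul(2, Y)) = Mul(2, Y, g))
f = 8 (f = Add(2, Add(12, -6)) = Add(2, 6) = 8)
Mul(f, Add(Function('r')(1, 10), Mul(Mul(-4, 1), -2))) = Mul(8, Add(Mul(2, 1, 10), Mul(Mul(-4, 1), -2))) = Mul(8, Add(20, Mul(-4, -2))) = Mul(8, Add(20, 8)) = Mul(8, 28) = 224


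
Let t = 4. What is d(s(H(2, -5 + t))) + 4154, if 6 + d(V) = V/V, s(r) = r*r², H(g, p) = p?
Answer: 4149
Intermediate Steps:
s(r) = r³
d(V) = -5 (d(V) = -6 + V/V = -6 + 1 = -5)
d(s(H(2, -5 + t))) + 4154 = -5 + 4154 = 4149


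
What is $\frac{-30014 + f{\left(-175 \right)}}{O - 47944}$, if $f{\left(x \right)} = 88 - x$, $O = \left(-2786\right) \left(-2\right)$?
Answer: $\frac{9917}{14124} \approx 0.70214$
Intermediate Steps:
$O = 5572$
$\frac{-30014 + f{\left(-175 \right)}}{O - 47944} = \frac{-30014 + \left(88 - -175\right)}{5572 - 47944} = \frac{-30014 + \left(88 + 175\right)}{-42372} = \left(-30014 + 263\right) \left(- \frac{1}{42372}\right) = \left(-29751\right) \left(- \frac{1}{42372}\right) = \frac{9917}{14124}$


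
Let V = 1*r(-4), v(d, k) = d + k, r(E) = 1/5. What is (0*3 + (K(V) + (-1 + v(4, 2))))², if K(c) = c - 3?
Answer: 121/25 ≈ 4.8400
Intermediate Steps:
r(E) = ⅕
V = ⅕ (V = 1*(⅕) = ⅕ ≈ 0.20000)
K(c) = -3 + c
(0*3 + (K(V) + (-1 + v(4, 2))))² = (0*3 + ((-3 + ⅕) + (-1 + (4 + 2))))² = (0 + (-14/5 + (-1 + 6)))² = (0 + (-14/5 + 5))² = (0 + 11/5)² = (11/5)² = 121/25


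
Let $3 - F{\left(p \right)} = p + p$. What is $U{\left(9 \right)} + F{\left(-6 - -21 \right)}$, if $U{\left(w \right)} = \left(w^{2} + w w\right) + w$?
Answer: $144$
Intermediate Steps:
$F{\left(p \right)} = 3 - 2 p$ ($F{\left(p \right)} = 3 - \left(p + p\right) = 3 - 2 p$)
$U{\left(w \right)} = w + 2 w^{2}$ ($U{\left(w \right)} = \left(w^{2} + w^{2}\right) + w = 2 w^{2} + w = w + 2 w^{2}$)
$U{\left(9 \right)} + F{\left(-6 - -21 \right)} = 9 \left(1 + 2 \cdot 9\right) + \left(3 - 2 \left(-6 - -21\right)\right) = 9 \left(1 + 18\right) + \left(3 - 2 \left(-6 + 21\right)\right) = 9 \cdot 19 + \left(3 - 30\right) = 171 + \left(3 - 30\right) = 171 - 27 = 144$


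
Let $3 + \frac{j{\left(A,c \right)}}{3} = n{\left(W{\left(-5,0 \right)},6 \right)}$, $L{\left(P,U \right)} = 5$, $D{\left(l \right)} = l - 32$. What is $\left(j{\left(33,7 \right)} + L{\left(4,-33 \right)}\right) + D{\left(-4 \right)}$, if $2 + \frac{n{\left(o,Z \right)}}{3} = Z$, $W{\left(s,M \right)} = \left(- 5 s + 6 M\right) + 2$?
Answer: $-4$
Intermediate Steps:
$W{\left(s,M \right)} = 2 - 5 s + 6 M$
$D{\left(l \right)} = -32 + l$
$n{\left(o,Z \right)} = -6 + 3 Z$
$j{\left(A,c \right)} = 27$ ($j{\left(A,c \right)} = -9 + 3 \left(-6 + 3 \cdot 6\right) = -9 + 3 \left(-6 + 18\right) = -9 + 3 \cdot 12 = -9 + 36 = 27$)
$\left(j{\left(33,7 \right)} + L{\left(4,-33 \right)}\right) + D{\left(-4 \right)} = \left(27 + 5\right) - 36 = 32 - 36 = -4$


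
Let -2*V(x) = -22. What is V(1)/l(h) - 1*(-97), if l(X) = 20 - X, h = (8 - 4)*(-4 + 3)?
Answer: 2339/24 ≈ 97.458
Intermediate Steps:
h = -4 (h = 4*(-1) = -4)
V(x) = 11 (V(x) = -½*(-22) = 11)
V(1)/l(h) - 1*(-97) = 11/(20 - 1*(-4)) - 1*(-97) = 11/(20 + 4) + 97 = 11/24 + 97 = 2339/24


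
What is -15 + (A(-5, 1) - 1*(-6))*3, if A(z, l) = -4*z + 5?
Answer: 78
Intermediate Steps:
A(z, l) = 5 - 4*z
-15 + (A(-5, 1) - 1*(-6))*3 = -15 + ((5 - 4*(-5)) - 1*(-6))*3 = -15 + ((5 + 20) + 6)*3 = -15 + (25 + 6)*3 = -15 + 31*3 = -15 + 93 = 78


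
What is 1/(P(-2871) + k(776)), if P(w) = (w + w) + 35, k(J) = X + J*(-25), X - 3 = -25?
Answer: -1/25129 ≈ -3.9795e-5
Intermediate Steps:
X = -22 (X = 3 - 25 = -22)
k(J) = -22 - 25*J (k(J) = -22 + J*(-25) = -22 - 25*J)
P(w) = 35 + 2*w (P(w) = 2*w + 35 = 35 + 2*w)
1/(P(-2871) + k(776)) = 1/((35 + 2*(-2871)) + (-22 - 25*776)) = 1/((35 - 5742) + (-22 - 19400)) = 1/(-5707 - 19422) = 1/(-25129) = -1/25129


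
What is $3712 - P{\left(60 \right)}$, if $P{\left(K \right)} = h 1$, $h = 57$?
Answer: $3655$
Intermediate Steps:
$P{\left(K \right)} = 57$ ($P{\left(K \right)} = 57 \cdot 1 = 57$)
$3712 - P{\left(60 \right)} = 3712 - 57 = 3655$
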